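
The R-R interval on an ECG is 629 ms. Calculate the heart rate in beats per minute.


HR = 60 / RR_interval(s)
RR = 629 ms = 0.629 s
HR = 60 / 0.629 = 95.39 bpm


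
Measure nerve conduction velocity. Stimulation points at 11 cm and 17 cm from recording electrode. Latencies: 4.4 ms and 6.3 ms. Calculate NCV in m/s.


Distance = (17 - 11) / 100 = 0.06 m
dt = (6.3 - 4.4) / 1000 = 0.0019 s
NCV = dist / dt = 31.58 m/s


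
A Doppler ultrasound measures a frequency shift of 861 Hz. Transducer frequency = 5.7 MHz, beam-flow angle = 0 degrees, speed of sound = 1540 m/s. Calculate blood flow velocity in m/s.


v = fd * c / (2 * f0 * cos(theta))
v = 861 * 1540 / (2 * 5.7000e+06 * cos(0))
v = 0.1163 m/s


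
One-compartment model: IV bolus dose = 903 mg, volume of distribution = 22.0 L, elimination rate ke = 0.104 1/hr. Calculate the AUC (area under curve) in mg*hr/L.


C0 = Dose/Vd = 903/22.0 = 41.0455 mg/L
AUC = C0/ke = 41.0455/0.104
AUC = 394.7 mg*hr/L


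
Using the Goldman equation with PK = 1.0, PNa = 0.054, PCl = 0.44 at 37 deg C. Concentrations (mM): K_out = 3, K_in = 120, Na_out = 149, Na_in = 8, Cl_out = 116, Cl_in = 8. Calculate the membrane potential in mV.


Vm = (RT/F)*ln((PK*Ko + PNa*Nao + PCl*Cli)/(PK*Ki + PNa*Nai + PCl*Clo))
Numer = 14.566, Denom = 171.472
Vm = -65.9 mV


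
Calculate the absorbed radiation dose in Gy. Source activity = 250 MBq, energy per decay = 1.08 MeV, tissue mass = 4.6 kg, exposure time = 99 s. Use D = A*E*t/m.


A = 250 MBq = 2.5000e+08 Bq
E = 1.08 MeV = 1.73016e-13 J
D = A*E*t/m = 2.5000e+08*1.73016e-13*99/4.6
D = 9.3090e-04 Gy


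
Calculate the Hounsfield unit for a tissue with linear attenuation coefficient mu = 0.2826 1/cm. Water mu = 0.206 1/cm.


HU = ((mu_tissue - mu_water) / mu_water) * 1000
HU = ((0.2826 - 0.206) / 0.206) * 1000
HU = 371.8


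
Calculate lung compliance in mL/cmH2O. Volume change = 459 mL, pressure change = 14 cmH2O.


C = dV / dP
C = 459 / 14
C = 32.79 mL/cmH2O


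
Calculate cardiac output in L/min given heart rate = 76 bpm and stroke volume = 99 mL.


CO = HR * SV
CO = 76 * 99 / 1000
CO = 7.524 L/min


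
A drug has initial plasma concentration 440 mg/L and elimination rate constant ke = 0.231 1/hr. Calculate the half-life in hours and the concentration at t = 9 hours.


t_half = ln(2) / ke = 0.693147 / 0.231 = 3.001 hr
C(t) = C0 * exp(-ke*t) = 440 * exp(-0.231*9)
C(9) = 55.02 mg/L


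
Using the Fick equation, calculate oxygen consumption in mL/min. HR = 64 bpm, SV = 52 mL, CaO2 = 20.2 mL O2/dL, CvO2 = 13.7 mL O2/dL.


CO = HR*SV = 64*52/1000 = 3.328 L/min
a-v O2 diff = 20.2 - 13.7 = 6.5 mL/dL
VO2 = CO * (CaO2-CvO2) * 10 dL/L
VO2 = 3.328 * 6.5 * 10
VO2 = 216.3 mL/min


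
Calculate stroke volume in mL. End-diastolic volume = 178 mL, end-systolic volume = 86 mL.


SV = EDV - ESV
SV = 178 - 86
SV = 92 mL


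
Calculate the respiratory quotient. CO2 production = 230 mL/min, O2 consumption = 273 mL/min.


RQ = VCO2 / VO2
RQ = 230 / 273
RQ = 0.8425


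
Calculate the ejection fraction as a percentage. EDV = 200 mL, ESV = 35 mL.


SV = EDV - ESV = 200 - 35 = 165 mL
EF = SV/EDV * 100 = 165/200 * 100
EF = 82.5%


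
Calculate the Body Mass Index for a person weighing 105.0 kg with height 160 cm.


BMI = weight / height^2
height = 160 cm = 1.6 m
BMI = 105.0 / 1.6^2
BMI = 41.02 kg/m^2


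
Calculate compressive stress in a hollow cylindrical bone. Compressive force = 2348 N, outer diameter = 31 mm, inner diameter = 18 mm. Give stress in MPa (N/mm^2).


A = pi*(r_o^2 - r_i^2)
r_o = 15.5 mm, r_i = 9 mm
A = 500.299 mm^2
sigma = F/A = 2348 / 500.299
sigma = 4.693 MPa


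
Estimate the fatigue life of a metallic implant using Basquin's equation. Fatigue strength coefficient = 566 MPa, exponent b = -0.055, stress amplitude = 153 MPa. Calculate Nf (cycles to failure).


sigma_a = sigma_f' * (2Nf)^b
2Nf = (sigma_a/sigma_f')^(1/b)
2Nf = (153/566)^(1/-0.055)
2Nf = 2.1357256e+10
Nf = 1.0679e+10


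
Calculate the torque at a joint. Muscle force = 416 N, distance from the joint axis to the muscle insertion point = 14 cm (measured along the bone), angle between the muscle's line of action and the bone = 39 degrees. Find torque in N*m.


Torque = F * d * sin(theta)   (moment arm = d*sin(theta))
d = 14 cm = 0.14 m
Torque = 416 * 0.14 * sin(39)
Torque = 36.65 N*m


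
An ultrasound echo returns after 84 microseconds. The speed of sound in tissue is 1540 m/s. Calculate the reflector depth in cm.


depth = c * t / 2
t = 84 us = 8.4000e-05 s
depth = 1540 * 8.4000e-05 / 2
depth = 0.06468 m = 6.468 cm


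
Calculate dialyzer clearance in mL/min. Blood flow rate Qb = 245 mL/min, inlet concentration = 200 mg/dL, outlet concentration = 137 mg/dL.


K = Qb * (Cb_in - Cb_out) / Cb_in
K = 245 * (200 - 137) / 200
K = 77.17 mL/min


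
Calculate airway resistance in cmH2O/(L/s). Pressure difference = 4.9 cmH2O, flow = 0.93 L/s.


R = dP / flow
R = 4.9 / 0.93
R = 5.269 cmH2O/(L/s)


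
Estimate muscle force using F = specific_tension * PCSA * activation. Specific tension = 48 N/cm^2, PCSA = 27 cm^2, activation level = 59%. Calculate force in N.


F = sigma * PCSA * activation
F = 48 * 27 * 0.59
F = 764.6 N


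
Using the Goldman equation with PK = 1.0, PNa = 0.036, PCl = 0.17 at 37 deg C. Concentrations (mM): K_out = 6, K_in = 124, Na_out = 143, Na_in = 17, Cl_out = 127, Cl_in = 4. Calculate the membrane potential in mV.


Vm = (RT/F)*ln((PK*Ko + PNa*Nao + PCl*Cli)/(PK*Ki + PNa*Nai + PCl*Clo))
Numer = 11.828, Denom = 146.202
Vm = -67.2 mV


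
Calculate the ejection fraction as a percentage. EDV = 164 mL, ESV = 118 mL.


SV = EDV - ESV = 164 - 118 = 46 mL
EF = SV/EDV * 100 = 46/164 * 100
EF = 28.05%


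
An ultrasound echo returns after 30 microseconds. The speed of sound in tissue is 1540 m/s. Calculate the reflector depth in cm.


depth = c * t / 2
t = 30 us = 3.0000e-05 s
depth = 1540 * 3.0000e-05 / 2
depth = 0.0231 m = 2.31 cm


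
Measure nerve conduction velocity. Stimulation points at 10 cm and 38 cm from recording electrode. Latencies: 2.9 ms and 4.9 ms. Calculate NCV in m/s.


Distance = (38 - 10) / 100 = 0.28 m
dt = (4.9 - 2.9) / 1000 = 0.002 s
NCV = dist / dt = 140 m/s


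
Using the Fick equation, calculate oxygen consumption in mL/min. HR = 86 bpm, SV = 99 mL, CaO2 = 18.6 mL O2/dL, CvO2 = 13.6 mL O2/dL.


CO = HR*SV = 86*99/1000 = 8.514 L/min
a-v O2 diff = 18.6 - 13.6 = 5 mL/dL
VO2 = CO * (CaO2-CvO2) * 10 dL/L
VO2 = 8.514 * 5 * 10
VO2 = 425.7 mL/min


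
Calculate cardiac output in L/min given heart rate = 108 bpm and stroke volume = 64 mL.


CO = HR * SV
CO = 108 * 64 / 1000
CO = 6.912 L/min


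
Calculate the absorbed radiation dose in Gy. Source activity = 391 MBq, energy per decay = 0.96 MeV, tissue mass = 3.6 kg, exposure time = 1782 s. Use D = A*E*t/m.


A = 391 MBq = 3.9100e+08 Bq
E = 0.96 MeV = 1.53792e-13 J
D = A*E*t/m = 3.9100e+08*1.53792e-13*1782/3.6
D = 0.02977 Gy


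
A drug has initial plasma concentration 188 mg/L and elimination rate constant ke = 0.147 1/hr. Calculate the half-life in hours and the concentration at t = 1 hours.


t_half = ln(2) / ke = 0.693147 / 0.147 = 4.715 hr
C(t) = C0 * exp(-ke*t) = 188 * exp(-0.147*1)
C(1) = 162.3 mg/L


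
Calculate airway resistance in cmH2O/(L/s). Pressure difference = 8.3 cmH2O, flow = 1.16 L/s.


R = dP / flow
R = 8.3 / 1.16
R = 7.155 cmH2O/(L/s)


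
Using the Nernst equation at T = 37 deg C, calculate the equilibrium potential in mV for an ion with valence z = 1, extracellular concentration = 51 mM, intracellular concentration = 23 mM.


E = (RT/(zF)) * ln(C_out/C_in)
T = 37 + 273.15 = 310.15 K
E = (8.314 * 310.15 / (1 * 96485)) * ln(51/23)
E = 21.28 mV


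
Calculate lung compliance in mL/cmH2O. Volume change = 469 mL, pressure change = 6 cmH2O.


C = dV / dP
C = 469 / 6
C = 78.17 mL/cmH2O


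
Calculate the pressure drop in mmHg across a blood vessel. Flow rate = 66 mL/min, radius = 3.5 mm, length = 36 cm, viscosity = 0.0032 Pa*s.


dP = 8*mu*L*Q / (pi*r^4)
Q = 66 mL/min = 1.1e-06 m^3/s
dP = 21.5037 Pa = 21.5037 / 133.322 mmHg = 0.1613 mmHg


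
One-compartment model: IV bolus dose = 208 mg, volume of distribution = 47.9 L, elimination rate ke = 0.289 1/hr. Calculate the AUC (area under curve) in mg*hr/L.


C0 = Dose/Vd = 208/47.9 = 4.34238 mg/L
AUC = C0/ke = 4.34238/0.289
AUC = 15.03 mg*hr/L


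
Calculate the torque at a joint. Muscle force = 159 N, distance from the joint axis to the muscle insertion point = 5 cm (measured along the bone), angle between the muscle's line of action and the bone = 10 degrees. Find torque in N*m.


Torque = F * d * sin(theta)   (moment arm = d*sin(theta))
d = 5 cm = 0.05 m
Torque = 159 * 0.05 * sin(10)
Torque = 1.381 N*m


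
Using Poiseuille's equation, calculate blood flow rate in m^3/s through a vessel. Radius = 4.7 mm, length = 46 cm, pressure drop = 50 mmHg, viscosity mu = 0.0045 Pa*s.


Q = pi*r^4*dP / (8*mu*L)
r = 0.0047 m, L = 0.46 m
dP = 50 mmHg = 6666.1 Pa
Q = 6.1710e-04 m^3/s


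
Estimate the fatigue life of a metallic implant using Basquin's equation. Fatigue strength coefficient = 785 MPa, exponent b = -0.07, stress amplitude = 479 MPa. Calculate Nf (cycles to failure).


sigma_a = sigma_f' * (2Nf)^b
2Nf = (sigma_a/sigma_f')^(1/b)
2Nf = (479/785)^(1/-0.07)
2Nf = 1160.843
Nf = 580.4


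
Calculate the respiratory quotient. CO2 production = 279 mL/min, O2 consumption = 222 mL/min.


RQ = VCO2 / VO2
RQ = 279 / 222
RQ = 1.257


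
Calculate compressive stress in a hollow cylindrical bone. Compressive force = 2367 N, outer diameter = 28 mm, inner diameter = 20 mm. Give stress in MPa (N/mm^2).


A = pi*(r_o^2 - r_i^2)
r_o = 14 mm, r_i = 10 mm
A = 301.593 mm^2
sigma = F/A = 2367 / 301.593
sigma = 7.848 MPa


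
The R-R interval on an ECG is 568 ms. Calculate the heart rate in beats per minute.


HR = 60 / RR_interval(s)
RR = 568 ms = 0.568 s
HR = 60 / 0.568 = 105.6 bpm


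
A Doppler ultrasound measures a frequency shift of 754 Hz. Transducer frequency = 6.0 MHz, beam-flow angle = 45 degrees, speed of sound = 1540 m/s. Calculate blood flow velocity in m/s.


v = fd * c / (2 * f0 * cos(theta))
v = 754 * 1540 / (2 * 6.0000e+06 * cos(45))
v = 0.1368 m/s


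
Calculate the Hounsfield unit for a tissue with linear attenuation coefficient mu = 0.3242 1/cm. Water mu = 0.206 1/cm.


HU = ((mu_tissue - mu_water) / mu_water) * 1000
HU = ((0.3242 - 0.206) / 0.206) * 1000
HU = 573.8


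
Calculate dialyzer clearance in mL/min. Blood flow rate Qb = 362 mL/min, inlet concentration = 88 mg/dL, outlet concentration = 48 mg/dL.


K = Qb * (Cb_in - Cb_out) / Cb_in
K = 362 * (88 - 48) / 88
K = 164.5 mL/min


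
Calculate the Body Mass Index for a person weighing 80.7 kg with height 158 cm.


BMI = weight / height^2
height = 158 cm = 1.58 m
BMI = 80.7 / 1.58^2
BMI = 32.33 kg/m^2


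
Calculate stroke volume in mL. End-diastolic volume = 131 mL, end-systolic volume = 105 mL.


SV = EDV - ESV
SV = 131 - 105
SV = 26 mL


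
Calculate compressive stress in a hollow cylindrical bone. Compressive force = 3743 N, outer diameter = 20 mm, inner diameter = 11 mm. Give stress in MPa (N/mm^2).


A = pi*(r_o^2 - r_i^2)
r_o = 10 mm, r_i = 5.5 mm
A = 219.126 mm^2
sigma = F/A = 3743 / 219.126
sigma = 17.08 MPa


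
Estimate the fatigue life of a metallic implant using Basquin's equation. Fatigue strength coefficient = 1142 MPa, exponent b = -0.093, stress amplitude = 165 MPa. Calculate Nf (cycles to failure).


sigma_a = sigma_f' * (2Nf)^b
2Nf = (sigma_a/sigma_f')^(1/b)
2Nf = (165/1142)^(1/-0.093)
2Nf = 1.0819739e+09
Nf = 5.4099e+08


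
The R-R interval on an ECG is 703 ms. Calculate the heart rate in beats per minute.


HR = 60 / RR_interval(s)
RR = 703 ms = 0.703 s
HR = 60 / 0.703 = 85.35 bpm


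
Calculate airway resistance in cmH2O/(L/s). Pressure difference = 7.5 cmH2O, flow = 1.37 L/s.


R = dP / flow
R = 7.5 / 1.37
R = 5.474 cmH2O/(L/s)


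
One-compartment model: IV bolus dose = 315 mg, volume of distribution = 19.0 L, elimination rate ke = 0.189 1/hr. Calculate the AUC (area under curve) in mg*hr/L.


C0 = Dose/Vd = 315/19.0 = 16.5789 mg/L
AUC = C0/ke = 16.5789/0.189
AUC = 87.72 mg*hr/L


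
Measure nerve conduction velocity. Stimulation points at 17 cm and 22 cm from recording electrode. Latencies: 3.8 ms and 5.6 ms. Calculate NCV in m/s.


Distance = (22 - 17) / 100 = 0.05 m
dt = (5.6 - 3.8) / 1000 = 0.0018 s
NCV = dist / dt = 27.78 m/s


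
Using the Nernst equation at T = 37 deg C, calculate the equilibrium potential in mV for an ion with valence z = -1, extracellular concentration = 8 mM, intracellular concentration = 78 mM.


E = (RT/(zF)) * ln(C_out/C_in)
T = 37 + 273.15 = 310.15 K
E = (8.314 * 310.15 / (-1 * 96485)) * ln(8/78)
E = 60.86 mV


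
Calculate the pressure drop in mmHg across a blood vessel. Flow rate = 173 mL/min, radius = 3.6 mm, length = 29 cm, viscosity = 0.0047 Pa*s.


dP = 8*mu*L*Q / (pi*r^4)
Q = 173 mL/min = 2.88333e-06 m^3/s
dP = 59.5827 Pa = 59.5827 / 133.322 mmHg = 0.4469 mmHg


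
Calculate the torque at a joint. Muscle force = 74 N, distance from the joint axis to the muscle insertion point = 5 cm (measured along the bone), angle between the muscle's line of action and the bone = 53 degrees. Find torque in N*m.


Torque = F * d * sin(theta)   (moment arm = d*sin(theta))
d = 5 cm = 0.05 m
Torque = 74 * 0.05 * sin(53)
Torque = 2.955 N*m


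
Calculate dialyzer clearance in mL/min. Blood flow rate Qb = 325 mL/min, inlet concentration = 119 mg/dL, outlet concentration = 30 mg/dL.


K = Qb * (Cb_in - Cb_out) / Cb_in
K = 325 * (119 - 30) / 119
K = 243.1 mL/min


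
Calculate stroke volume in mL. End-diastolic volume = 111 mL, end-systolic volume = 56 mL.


SV = EDV - ESV
SV = 111 - 56
SV = 55 mL


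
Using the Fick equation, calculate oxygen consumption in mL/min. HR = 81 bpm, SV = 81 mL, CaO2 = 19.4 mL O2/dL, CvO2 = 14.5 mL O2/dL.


CO = HR*SV = 81*81/1000 = 6.561 L/min
a-v O2 diff = 19.4 - 14.5 = 4.9 mL/dL
VO2 = CO * (CaO2-CvO2) * 10 dL/L
VO2 = 6.561 * 4.9 * 10
VO2 = 321.5 mL/min


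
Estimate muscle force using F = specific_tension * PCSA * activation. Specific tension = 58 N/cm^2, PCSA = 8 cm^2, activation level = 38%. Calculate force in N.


F = sigma * PCSA * activation
F = 58 * 8 * 0.38
F = 176.3 N


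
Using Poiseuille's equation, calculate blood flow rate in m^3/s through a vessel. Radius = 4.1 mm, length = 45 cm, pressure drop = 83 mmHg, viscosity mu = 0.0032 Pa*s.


Q = pi*r^4*dP / (8*mu*L)
r = 0.0041 m, L = 0.45 m
dP = 83 mmHg = 11065.726 Pa
Q = 8.5273e-04 m^3/s


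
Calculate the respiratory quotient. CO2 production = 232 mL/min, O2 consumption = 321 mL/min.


RQ = VCO2 / VO2
RQ = 232 / 321
RQ = 0.7227


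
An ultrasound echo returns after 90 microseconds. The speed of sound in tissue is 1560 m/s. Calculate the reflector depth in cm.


depth = c * t / 2
t = 90 us = 9.0000e-05 s
depth = 1560 * 9.0000e-05 / 2
depth = 0.0702 m = 7.02 cm


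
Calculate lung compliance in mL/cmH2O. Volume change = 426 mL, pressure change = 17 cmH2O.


C = dV / dP
C = 426 / 17
C = 25.06 mL/cmH2O


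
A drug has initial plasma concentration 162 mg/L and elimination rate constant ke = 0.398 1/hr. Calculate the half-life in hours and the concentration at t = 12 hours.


t_half = ln(2) / ke = 0.693147 / 0.398 = 1.742 hr
C(t) = C0 * exp(-ke*t) = 162 * exp(-0.398*12)
C(12) = 1.366 mg/L


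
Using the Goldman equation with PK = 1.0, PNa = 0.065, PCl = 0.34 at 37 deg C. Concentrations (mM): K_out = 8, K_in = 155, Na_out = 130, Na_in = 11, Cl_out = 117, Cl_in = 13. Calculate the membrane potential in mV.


Vm = (RT/F)*ln((PK*Ko + PNa*Nao + PCl*Cli)/(PK*Ki + PNa*Nai + PCl*Clo))
Numer = 20.87, Denom = 195.495
Vm = -59.79 mV


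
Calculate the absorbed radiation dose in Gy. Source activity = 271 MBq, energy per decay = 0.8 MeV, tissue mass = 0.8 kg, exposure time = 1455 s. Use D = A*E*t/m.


A = 271 MBq = 2.7100e+08 Bq
E = 0.8 MeV = 1.2816e-13 J
D = A*E*t/m = 2.7100e+08*1.2816e-13*1455/0.8
D = 0.06317 Gy


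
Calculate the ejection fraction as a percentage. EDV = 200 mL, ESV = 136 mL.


SV = EDV - ESV = 200 - 136 = 64 mL
EF = SV/EDV * 100 = 64/200 * 100
EF = 32%


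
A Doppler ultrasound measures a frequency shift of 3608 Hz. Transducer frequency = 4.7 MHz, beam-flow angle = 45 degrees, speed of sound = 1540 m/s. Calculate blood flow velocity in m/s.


v = fd * c / (2 * f0 * cos(theta))
v = 3608 * 1540 / (2 * 4.7000e+06 * cos(45))
v = 0.8359 m/s


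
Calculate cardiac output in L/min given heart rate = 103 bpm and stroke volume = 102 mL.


CO = HR * SV
CO = 103 * 102 / 1000
CO = 10.51 L/min


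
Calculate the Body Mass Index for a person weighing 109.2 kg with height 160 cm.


BMI = weight / height^2
height = 160 cm = 1.6 m
BMI = 109.2 / 1.6^2
BMI = 42.66 kg/m^2


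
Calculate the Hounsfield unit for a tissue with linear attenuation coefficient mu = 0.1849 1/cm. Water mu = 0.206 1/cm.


HU = ((mu_tissue - mu_water) / mu_water) * 1000
HU = ((0.1849 - 0.206) / 0.206) * 1000
HU = -102.4


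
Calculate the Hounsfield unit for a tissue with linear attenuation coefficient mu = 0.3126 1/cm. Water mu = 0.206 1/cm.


HU = ((mu_tissue - mu_water) / mu_water) * 1000
HU = ((0.3126 - 0.206) / 0.206) * 1000
HU = 517.5


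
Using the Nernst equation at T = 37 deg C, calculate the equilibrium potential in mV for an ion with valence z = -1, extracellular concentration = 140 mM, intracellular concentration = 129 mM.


E = (RT/(zF)) * ln(C_out/C_in)
T = 37 + 273.15 = 310.15 K
E = (8.314 * 310.15 / (-1 * 96485)) * ln(140/129)
E = -2.187 mV


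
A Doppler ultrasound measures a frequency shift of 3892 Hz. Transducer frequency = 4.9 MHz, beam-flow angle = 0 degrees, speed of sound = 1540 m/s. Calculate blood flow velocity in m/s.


v = fd * c / (2 * f0 * cos(theta))
v = 3892 * 1540 / (2 * 4.9000e+06 * cos(0))
v = 0.6116 m/s


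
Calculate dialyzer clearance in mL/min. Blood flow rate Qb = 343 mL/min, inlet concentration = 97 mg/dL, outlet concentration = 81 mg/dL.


K = Qb * (Cb_in - Cb_out) / Cb_in
K = 343 * (97 - 81) / 97
K = 56.58 mL/min


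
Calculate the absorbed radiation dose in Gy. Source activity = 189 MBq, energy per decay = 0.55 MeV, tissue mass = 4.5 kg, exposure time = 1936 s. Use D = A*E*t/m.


A = 189 MBq = 1.8900e+08 Bq
E = 0.55 MeV = 8.811e-14 J
D = A*E*t/m = 1.8900e+08*8.811e-14*1936/4.5
D = 0.007164 Gy


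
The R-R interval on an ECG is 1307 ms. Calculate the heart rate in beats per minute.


HR = 60 / RR_interval(s)
RR = 1307 ms = 1.307 s
HR = 60 / 1.307 = 45.91 bpm


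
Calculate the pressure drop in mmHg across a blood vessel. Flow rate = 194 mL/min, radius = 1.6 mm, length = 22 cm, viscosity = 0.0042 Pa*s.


dP = 8*mu*L*Q / (pi*r^4)
Q = 194 mL/min = 3.23333e-06 m^3/s
dP = 1160.87 Pa = 1160.87 / 133.322 mmHg = 8.707 mmHg


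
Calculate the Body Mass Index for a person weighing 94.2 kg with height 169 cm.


BMI = weight / height^2
height = 169 cm = 1.69 m
BMI = 94.2 / 1.69^2
BMI = 32.98 kg/m^2


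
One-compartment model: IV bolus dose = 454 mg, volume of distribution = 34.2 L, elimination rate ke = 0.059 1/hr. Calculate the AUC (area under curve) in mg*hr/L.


C0 = Dose/Vd = 454/34.2 = 13.2749 mg/L
AUC = C0/ke = 13.2749/0.059
AUC = 225 mg*hr/L


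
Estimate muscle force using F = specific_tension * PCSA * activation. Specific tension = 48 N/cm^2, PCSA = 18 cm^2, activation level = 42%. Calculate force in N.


F = sigma * PCSA * activation
F = 48 * 18 * 0.42
F = 362.9 N


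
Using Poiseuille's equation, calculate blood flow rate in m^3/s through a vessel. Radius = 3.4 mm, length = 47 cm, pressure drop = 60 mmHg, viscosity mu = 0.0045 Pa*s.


Q = pi*r^4*dP / (8*mu*L)
r = 0.0034 m, L = 0.47 m
dP = 60 mmHg = 7999.32 Pa
Q = 1.9848e-04 m^3/s


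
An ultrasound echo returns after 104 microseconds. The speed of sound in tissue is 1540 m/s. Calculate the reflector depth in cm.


depth = c * t / 2
t = 104 us = 1.0400e-04 s
depth = 1540 * 1.0400e-04 / 2
depth = 0.08008 m = 8.008 cm


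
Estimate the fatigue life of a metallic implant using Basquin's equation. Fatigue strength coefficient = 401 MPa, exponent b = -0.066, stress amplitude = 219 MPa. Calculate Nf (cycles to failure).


sigma_a = sigma_f' * (2Nf)^b
2Nf = (sigma_a/sigma_f')^(1/b)
2Nf = (219/401)^(1/-0.066)
2Nf = 9556.6776
Nf = 4778


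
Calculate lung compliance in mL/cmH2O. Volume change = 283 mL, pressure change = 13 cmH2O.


C = dV / dP
C = 283 / 13
C = 21.77 mL/cmH2O


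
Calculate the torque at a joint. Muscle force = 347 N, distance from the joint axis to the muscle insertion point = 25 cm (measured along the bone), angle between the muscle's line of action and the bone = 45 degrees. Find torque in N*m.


Torque = F * d * sin(theta)   (moment arm = d*sin(theta))
d = 25 cm = 0.25 m
Torque = 347 * 0.25 * sin(45)
Torque = 61.34 N*m


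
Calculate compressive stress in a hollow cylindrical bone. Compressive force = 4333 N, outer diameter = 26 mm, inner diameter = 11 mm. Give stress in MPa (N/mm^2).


A = pi*(r_o^2 - r_i^2)
r_o = 13 mm, r_i = 5.5 mm
A = 435.896 mm^2
sigma = F/A = 4333 / 435.896
sigma = 9.94 MPa


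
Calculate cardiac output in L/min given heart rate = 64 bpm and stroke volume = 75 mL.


CO = HR * SV
CO = 64 * 75 / 1000
CO = 4.8 L/min


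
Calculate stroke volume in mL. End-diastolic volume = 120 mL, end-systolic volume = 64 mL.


SV = EDV - ESV
SV = 120 - 64
SV = 56 mL


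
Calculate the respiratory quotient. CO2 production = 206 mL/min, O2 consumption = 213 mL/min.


RQ = VCO2 / VO2
RQ = 206 / 213
RQ = 0.9671


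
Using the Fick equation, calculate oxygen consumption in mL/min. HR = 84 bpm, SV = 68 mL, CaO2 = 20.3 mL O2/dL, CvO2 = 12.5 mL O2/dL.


CO = HR*SV = 84*68/1000 = 5.712 L/min
a-v O2 diff = 20.3 - 12.5 = 7.8 mL/dL
VO2 = CO * (CaO2-CvO2) * 10 dL/L
VO2 = 5.712 * 7.8 * 10
VO2 = 445.5 mL/min


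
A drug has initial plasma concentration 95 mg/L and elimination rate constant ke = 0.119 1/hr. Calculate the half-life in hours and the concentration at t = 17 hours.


t_half = ln(2) / ke = 0.693147 / 0.119 = 5.825 hr
C(t) = C0 * exp(-ke*t) = 95 * exp(-0.119*17)
C(17) = 12.56 mg/L


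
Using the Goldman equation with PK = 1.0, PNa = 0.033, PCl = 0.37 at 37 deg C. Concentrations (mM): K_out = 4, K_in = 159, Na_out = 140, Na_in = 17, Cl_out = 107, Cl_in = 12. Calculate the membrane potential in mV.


Vm = (RT/F)*ln((PK*Ko + PNa*Nao + PCl*Cli)/(PK*Ki + PNa*Nai + PCl*Clo))
Numer = 13.06, Denom = 199.151
Vm = -72.81 mV


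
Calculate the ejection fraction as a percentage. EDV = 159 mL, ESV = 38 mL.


SV = EDV - ESV = 159 - 38 = 121 mL
EF = SV/EDV * 100 = 121/159 * 100
EF = 76.1%


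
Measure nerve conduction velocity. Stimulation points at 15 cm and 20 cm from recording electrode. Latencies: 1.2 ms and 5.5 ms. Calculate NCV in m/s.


Distance = (20 - 15) / 100 = 0.05 m
dt = (5.5 - 1.2) / 1000 = 0.0043 s
NCV = dist / dt = 11.63 m/s


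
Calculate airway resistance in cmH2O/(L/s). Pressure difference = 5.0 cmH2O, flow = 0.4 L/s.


R = dP / flow
R = 5.0 / 0.4
R = 12.5 cmH2O/(L/s)


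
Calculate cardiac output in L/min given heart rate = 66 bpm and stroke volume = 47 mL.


CO = HR * SV
CO = 66 * 47 / 1000
CO = 3.102 L/min


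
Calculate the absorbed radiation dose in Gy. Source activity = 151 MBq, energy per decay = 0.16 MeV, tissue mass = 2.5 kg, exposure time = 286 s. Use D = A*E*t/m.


A = 151 MBq = 1.5100e+08 Bq
E = 0.16 MeV = 2.5632e-14 J
D = A*E*t/m = 1.5100e+08*2.5632e-14*286/2.5
D = 4.4278e-04 Gy


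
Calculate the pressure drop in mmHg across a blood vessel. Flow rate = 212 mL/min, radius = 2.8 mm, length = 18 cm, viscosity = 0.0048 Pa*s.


dP = 8*mu*L*Q / (pi*r^4)
Q = 212 mL/min = 3.53333e-06 m^3/s
dP = 126.475 Pa = 126.475 / 133.322 mmHg = 0.9486 mmHg


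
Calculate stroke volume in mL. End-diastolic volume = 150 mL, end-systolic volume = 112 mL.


SV = EDV - ESV
SV = 150 - 112
SV = 38 mL


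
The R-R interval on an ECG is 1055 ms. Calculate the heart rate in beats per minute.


HR = 60 / RR_interval(s)
RR = 1055 ms = 1.055 s
HR = 60 / 1.055 = 56.87 bpm


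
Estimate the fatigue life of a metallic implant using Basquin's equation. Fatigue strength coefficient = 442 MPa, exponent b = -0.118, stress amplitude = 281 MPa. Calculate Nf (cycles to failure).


sigma_a = sigma_f' * (2Nf)^b
2Nf = (sigma_a/sigma_f')^(1/b)
2Nf = (281/442)^(1/-0.118)
2Nf = 46.460547
Nf = 23.23


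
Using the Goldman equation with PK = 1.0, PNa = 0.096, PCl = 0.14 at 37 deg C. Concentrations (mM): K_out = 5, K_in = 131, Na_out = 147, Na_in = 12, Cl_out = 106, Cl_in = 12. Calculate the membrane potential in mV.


Vm = (RT/F)*ln((PK*Ko + PNa*Nao + PCl*Cli)/(PK*Ki + PNa*Nai + PCl*Clo))
Numer = 20.792, Denom = 146.992
Vm = -52.27 mV


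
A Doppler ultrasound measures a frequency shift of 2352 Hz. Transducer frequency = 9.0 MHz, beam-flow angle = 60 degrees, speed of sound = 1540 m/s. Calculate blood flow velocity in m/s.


v = fd * c / (2 * f0 * cos(theta))
v = 2352 * 1540 / (2 * 9.0000e+06 * cos(60))
v = 0.4025 m/s


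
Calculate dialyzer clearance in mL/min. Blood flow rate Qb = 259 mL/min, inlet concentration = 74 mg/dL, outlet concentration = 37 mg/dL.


K = Qb * (Cb_in - Cb_out) / Cb_in
K = 259 * (74 - 37) / 74
K = 129.5 mL/min


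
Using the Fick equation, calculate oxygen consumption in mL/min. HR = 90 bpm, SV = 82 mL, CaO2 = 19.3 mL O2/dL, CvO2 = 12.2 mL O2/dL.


CO = HR*SV = 90*82/1000 = 7.38 L/min
a-v O2 diff = 19.3 - 12.2 = 7.1 mL/dL
VO2 = CO * (CaO2-CvO2) * 10 dL/L
VO2 = 7.38 * 7.1 * 10
VO2 = 524 mL/min


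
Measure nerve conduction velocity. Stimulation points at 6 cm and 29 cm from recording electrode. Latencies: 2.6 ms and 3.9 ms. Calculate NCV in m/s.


Distance = (29 - 6) / 100 = 0.23 m
dt = (3.9 - 2.6) / 1000 = 0.0013 s
NCV = dist / dt = 176.9 m/s


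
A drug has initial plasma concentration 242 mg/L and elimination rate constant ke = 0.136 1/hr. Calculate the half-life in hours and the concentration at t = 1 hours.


t_half = ln(2) / ke = 0.693147 / 0.136 = 5.097 hr
C(t) = C0 * exp(-ke*t) = 242 * exp(-0.136*1)
C(1) = 211.2 mg/L


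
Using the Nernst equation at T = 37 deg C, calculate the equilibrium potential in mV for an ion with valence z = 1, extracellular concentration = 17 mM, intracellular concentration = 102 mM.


E = (RT/(zF)) * ln(C_out/C_in)
T = 37 + 273.15 = 310.15 K
E = (8.314 * 310.15 / (1 * 96485)) * ln(17/102)
E = -47.89 mV


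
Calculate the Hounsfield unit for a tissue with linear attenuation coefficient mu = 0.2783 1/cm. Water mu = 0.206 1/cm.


HU = ((mu_tissue - mu_water) / mu_water) * 1000
HU = ((0.2783 - 0.206) / 0.206) * 1000
HU = 351


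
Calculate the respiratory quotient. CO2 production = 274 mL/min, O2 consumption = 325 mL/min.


RQ = VCO2 / VO2
RQ = 274 / 325
RQ = 0.8431


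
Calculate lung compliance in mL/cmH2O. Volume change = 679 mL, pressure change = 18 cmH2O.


C = dV / dP
C = 679 / 18
C = 37.72 mL/cmH2O


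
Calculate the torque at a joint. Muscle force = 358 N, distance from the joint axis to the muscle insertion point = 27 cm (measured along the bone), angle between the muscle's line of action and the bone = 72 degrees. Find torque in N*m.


Torque = F * d * sin(theta)   (moment arm = d*sin(theta))
d = 27 cm = 0.27 m
Torque = 358 * 0.27 * sin(72)
Torque = 91.93 N*m


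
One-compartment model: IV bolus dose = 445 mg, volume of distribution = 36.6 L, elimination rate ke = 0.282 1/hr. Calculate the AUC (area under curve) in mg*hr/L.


C0 = Dose/Vd = 445/36.6 = 12.1585 mg/L
AUC = C0/ke = 12.1585/0.282
AUC = 43.12 mg*hr/L


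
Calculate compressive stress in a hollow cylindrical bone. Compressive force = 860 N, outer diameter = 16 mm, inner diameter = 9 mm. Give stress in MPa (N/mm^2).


A = pi*(r_o^2 - r_i^2)
r_o = 8 mm, r_i = 4.5 mm
A = 137.445 mm^2
sigma = F/A = 860 / 137.445
sigma = 6.257 MPa


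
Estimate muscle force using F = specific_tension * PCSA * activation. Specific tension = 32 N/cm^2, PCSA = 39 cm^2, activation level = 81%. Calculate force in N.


F = sigma * PCSA * activation
F = 32 * 39 * 0.81
F = 1011 N


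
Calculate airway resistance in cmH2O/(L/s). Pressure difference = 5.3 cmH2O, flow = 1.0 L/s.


R = dP / flow
R = 5.3 / 1.0
R = 5.3 cmH2O/(L/s)


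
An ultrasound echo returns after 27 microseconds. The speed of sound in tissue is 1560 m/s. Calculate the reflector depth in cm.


depth = c * t / 2
t = 27 us = 2.7000e-05 s
depth = 1560 * 2.7000e-05 / 2
depth = 0.02106 m = 2.106 cm


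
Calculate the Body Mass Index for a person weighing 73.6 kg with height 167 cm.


BMI = weight / height^2
height = 167 cm = 1.67 m
BMI = 73.6 / 1.67^2
BMI = 26.39 kg/m^2


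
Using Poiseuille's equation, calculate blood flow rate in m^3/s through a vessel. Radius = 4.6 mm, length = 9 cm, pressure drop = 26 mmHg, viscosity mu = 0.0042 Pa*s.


Q = pi*r^4*dP / (8*mu*L)
r = 0.0046 m, L = 0.09 m
dP = 26 mmHg = 3466.372 Pa
Q = 0.001612 m^3/s


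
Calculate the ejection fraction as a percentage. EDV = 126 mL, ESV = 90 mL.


SV = EDV - ESV = 126 - 90 = 36 mL
EF = SV/EDV * 100 = 36/126 * 100
EF = 28.57%


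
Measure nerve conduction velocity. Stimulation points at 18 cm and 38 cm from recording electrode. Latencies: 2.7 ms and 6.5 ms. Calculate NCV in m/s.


Distance = (38 - 18) / 100 = 0.2 m
dt = (6.5 - 2.7) / 1000 = 0.0038 s
NCV = dist / dt = 52.63 m/s


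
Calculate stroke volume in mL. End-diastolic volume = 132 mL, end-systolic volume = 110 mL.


SV = EDV - ESV
SV = 132 - 110
SV = 22 mL


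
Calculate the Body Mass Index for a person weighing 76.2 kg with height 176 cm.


BMI = weight / height^2
height = 176 cm = 1.76 m
BMI = 76.2 / 1.76^2
BMI = 24.6 kg/m^2


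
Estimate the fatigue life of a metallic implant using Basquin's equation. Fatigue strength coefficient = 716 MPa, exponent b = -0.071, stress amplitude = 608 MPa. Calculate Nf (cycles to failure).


sigma_a = sigma_f' * (2Nf)^b
2Nf = (sigma_a/sigma_f')^(1/b)
2Nf = (608/716)^(1/-0.071)
2Nf = 10.003063
Nf = 5.002


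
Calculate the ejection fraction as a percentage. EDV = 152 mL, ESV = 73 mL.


SV = EDV - ESV = 152 - 73 = 79 mL
EF = SV/EDV * 100 = 79/152 * 100
EF = 51.97%


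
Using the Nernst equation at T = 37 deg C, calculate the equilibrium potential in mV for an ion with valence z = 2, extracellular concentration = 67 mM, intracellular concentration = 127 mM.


E = (RT/(zF)) * ln(C_out/C_in)
T = 37 + 273.15 = 310.15 K
E = (8.314 * 310.15 / (2 * 96485)) * ln(67/127)
E = -8.545 mV


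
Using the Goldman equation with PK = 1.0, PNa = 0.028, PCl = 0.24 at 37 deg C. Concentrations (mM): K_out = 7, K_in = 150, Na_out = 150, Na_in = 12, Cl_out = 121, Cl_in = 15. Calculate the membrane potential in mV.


Vm = (RT/F)*ln((PK*Ko + PNa*Nao + PCl*Cli)/(PK*Ki + PNa*Nai + PCl*Clo))
Numer = 14.8, Denom = 179.376
Vm = -66.68 mV


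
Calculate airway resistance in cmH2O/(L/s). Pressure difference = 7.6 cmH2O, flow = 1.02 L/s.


R = dP / flow
R = 7.6 / 1.02
R = 7.451 cmH2O/(L/s)


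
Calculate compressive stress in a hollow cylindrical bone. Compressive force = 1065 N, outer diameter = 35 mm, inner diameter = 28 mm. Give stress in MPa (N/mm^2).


A = pi*(r_o^2 - r_i^2)
r_o = 17.5 mm, r_i = 14 mm
A = 346.361 mm^2
sigma = F/A = 1065 / 346.361
sigma = 3.075 MPa


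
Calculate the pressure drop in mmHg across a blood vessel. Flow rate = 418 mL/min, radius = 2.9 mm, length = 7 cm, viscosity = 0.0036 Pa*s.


dP = 8*mu*L*Q / (pi*r^4)
Q = 418 mL/min = 6.96667e-06 m^3/s
dP = 63.2083 Pa = 63.2083 / 133.322 mmHg = 0.4741 mmHg


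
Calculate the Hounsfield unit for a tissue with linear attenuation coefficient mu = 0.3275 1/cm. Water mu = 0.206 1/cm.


HU = ((mu_tissue - mu_water) / mu_water) * 1000
HU = ((0.3275 - 0.206) / 0.206) * 1000
HU = 589.8


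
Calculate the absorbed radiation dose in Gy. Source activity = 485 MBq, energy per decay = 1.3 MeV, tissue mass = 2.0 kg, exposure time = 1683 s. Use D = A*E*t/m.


A = 485 MBq = 4.8500e+08 Bq
E = 1.3 MeV = 2.0826e-13 J
D = A*E*t/m = 4.8500e+08*2.0826e-13*1683/2.0
D = 0.085 Gy


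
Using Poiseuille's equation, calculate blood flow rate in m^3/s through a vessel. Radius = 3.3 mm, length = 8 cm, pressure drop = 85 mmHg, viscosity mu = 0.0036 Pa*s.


Q = pi*r^4*dP / (8*mu*L)
r = 0.0033 m, L = 0.08 m
dP = 85 mmHg = 11332.37 Pa
Q = 0.001832 m^3/s


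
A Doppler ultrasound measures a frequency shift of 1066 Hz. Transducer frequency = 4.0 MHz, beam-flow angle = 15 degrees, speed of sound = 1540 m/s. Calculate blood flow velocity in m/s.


v = fd * c / (2 * f0 * cos(theta))
v = 1066 * 1540 / (2 * 4.0000e+06 * cos(15))
v = 0.2124 m/s


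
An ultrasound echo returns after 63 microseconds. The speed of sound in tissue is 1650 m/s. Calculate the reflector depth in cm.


depth = c * t / 2
t = 63 us = 6.3000e-05 s
depth = 1650 * 6.3000e-05 / 2
depth = 0.051975 m = 5.1975 cm


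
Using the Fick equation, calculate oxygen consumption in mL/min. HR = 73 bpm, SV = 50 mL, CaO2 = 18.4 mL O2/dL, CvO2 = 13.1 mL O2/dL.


CO = HR*SV = 73*50/1000 = 3.65 L/min
a-v O2 diff = 18.4 - 13.1 = 5.3 mL/dL
VO2 = CO * (CaO2-CvO2) * 10 dL/L
VO2 = 3.65 * 5.3 * 10
VO2 = 193.4 mL/min


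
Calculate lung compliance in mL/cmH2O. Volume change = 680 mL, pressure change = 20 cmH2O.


C = dV / dP
C = 680 / 20
C = 34 mL/cmH2O


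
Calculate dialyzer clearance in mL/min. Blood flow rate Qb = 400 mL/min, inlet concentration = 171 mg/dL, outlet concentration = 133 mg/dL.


K = Qb * (Cb_in - Cb_out) / Cb_in
K = 400 * (171 - 133) / 171
K = 88.89 mL/min


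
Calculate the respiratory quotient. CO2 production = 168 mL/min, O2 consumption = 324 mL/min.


RQ = VCO2 / VO2
RQ = 168 / 324
RQ = 0.5185


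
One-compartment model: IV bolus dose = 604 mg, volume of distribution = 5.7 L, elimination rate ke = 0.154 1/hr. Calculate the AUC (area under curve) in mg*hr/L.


C0 = Dose/Vd = 604/5.7 = 105.965 mg/L
AUC = C0/ke = 105.965/0.154
AUC = 688.1 mg*hr/L


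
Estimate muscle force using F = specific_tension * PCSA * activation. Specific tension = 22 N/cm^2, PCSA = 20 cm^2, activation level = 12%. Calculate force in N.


F = sigma * PCSA * activation
F = 22 * 20 * 0.12
F = 52.8 N


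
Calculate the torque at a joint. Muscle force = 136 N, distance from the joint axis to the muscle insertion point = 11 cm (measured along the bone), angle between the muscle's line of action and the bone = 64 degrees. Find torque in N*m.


Torque = F * d * sin(theta)   (moment arm = d*sin(theta))
d = 11 cm = 0.11 m
Torque = 136 * 0.11 * sin(64)
Torque = 13.45 N*m


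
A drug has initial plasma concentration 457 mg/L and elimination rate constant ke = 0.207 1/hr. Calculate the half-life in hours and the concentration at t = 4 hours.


t_half = ln(2) / ke = 0.693147 / 0.207 = 3.349 hr
C(t) = C0 * exp(-ke*t) = 457 * exp(-0.207*4)
C(4) = 199.7 mg/L


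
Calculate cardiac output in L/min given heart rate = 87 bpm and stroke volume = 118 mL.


CO = HR * SV
CO = 87 * 118 / 1000
CO = 10.27 L/min


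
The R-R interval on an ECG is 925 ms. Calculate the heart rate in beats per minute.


HR = 60 / RR_interval(s)
RR = 925 ms = 0.925 s
HR = 60 / 0.925 = 64.86 bpm


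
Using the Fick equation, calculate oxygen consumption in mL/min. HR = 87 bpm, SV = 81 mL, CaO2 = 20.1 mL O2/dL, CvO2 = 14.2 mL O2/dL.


CO = HR*SV = 87*81/1000 = 7.047 L/min
a-v O2 diff = 20.1 - 14.2 = 5.9 mL/dL
VO2 = CO * (CaO2-CvO2) * 10 dL/L
VO2 = 7.047 * 5.9 * 10
VO2 = 415.8 mL/min


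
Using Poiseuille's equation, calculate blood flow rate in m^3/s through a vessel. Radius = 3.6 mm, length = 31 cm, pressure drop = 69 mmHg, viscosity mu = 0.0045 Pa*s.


Q = pi*r^4*dP / (8*mu*L)
r = 0.0036 m, L = 0.31 m
dP = 69 mmHg = 9199.218 Pa
Q = 4.3496e-04 m^3/s


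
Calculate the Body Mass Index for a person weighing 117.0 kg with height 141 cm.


BMI = weight / height^2
height = 141 cm = 1.41 m
BMI = 117.0 / 1.41^2
BMI = 58.85 kg/m^2


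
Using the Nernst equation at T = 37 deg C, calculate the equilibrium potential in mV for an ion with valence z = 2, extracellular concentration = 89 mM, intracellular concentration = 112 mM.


E = (RT/(zF)) * ln(C_out/C_in)
T = 37 + 273.15 = 310.15 K
E = (8.314 * 310.15 / (2 * 96485)) * ln(89/112)
E = -3.072 mV


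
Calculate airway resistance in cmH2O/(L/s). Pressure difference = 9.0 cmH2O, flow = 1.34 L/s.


R = dP / flow
R = 9.0 / 1.34
R = 6.716 cmH2O/(L/s)


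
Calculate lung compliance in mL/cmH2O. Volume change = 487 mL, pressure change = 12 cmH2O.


C = dV / dP
C = 487 / 12
C = 40.58 mL/cmH2O


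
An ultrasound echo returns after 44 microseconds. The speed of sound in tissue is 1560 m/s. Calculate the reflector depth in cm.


depth = c * t / 2
t = 44 us = 4.4000e-05 s
depth = 1560 * 4.4000e-05 / 2
depth = 0.03432 m = 3.432 cm


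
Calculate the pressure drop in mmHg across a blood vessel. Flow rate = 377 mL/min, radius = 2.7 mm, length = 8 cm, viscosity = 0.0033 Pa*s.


dP = 8*mu*L*Q / (pi*r^4)
Q = 377 mL/min = 6.28333e-06 m^3/s
dP = 79.4838 Pa = 79.4838 / 133.322 mmHg = 0.5962 mmHg


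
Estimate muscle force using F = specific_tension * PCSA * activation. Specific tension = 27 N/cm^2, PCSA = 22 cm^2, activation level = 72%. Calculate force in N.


F = sigma * PCSA * activation
F = 27 * 22 * 0.72
F = 427.7 N


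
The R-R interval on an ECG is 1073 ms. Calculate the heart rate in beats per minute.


HR = 60 / RR_interval(s)
RR = 1073 ms = 1.073 s
HR = 60 / 1.073 = 55.92 bpm


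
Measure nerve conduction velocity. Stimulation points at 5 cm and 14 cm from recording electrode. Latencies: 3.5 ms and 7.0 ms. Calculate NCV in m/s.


Distance = (14 - 5) / 100 = 0.09 m
dt = (7.0 - 3.5) / 1000 = 0.0035 s
NCV = dist / dt = 25.71 m/s


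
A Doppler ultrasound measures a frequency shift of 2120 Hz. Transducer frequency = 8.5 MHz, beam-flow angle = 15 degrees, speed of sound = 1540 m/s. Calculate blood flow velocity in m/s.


v = fd * c / (2 * f0 * cos(theta))
v = 2120 * 1540 / (2 * 8.5000e+06 * cos(15))
v = 0.1988 m/s


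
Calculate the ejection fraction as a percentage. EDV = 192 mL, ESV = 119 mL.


SV = EDV - ESV = 192 - 119 = 73 mL
EF = SV/EDV * 100 = 73/192 * 100
EF = 38.02%


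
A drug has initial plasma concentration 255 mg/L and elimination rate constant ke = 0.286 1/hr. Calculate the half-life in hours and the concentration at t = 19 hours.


t_half = ln(2) / ke = 0.693147 / 0.286 = 2.424 hr
C(t) = C0 * exp(-ke*t) = 255 * exp(-0.286*19)
C(19) = 1.113 mg/L


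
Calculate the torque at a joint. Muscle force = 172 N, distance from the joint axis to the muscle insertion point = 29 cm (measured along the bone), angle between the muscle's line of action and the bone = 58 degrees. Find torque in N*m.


Torque = F * d * sin(theta)   (moment arm = d*sin(theta))
d = 29 cm = 0.29 m
Torque = 172 * 0.29 * sin(58)
Torque = 42.3 N*m


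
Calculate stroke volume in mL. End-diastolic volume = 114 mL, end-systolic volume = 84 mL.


SV = EDV - ESV
SV = 114 - 84
SV = 30 mL


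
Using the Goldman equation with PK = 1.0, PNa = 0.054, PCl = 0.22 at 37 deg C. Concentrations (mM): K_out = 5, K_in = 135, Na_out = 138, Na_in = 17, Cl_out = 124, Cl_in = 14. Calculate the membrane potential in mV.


Vm = (RT/F)*ln((PK*Ko + PNa*Nao + PCl*Cli)/(PK*Ki + PNa*Nai + PCl*Clo))
Numer = 15.532, Denom = 163.198
Vm = -62.86 mV


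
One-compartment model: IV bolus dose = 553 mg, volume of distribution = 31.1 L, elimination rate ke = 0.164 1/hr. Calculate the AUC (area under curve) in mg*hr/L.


C0 = Dose/Vd = 553/31.1 = 17.7814 mg/L
AUC = C0/ke = 17.7814/0.164
AUC = 108.4 mg*hr/L
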